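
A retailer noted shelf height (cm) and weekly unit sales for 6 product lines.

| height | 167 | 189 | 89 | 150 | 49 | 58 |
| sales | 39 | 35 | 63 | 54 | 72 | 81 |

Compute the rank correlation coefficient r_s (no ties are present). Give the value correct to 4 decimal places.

-0.9429

Rank height: 5, 6, 3, 4, 1, 2
Rank sales: 2, 1, 4, 3, 5, 6
d = rank(height) − rank(sales): 3, 5, -1, 1, -4, -4; Σd² = 68
ρ = 1 − 6Σd² / [n(n²−1)] = 1 − 6×68 / (6×35) = 1 − 408/210 ≈ -0.9429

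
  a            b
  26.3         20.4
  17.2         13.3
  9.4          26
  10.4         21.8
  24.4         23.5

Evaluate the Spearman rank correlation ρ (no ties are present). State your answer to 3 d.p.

Rank a: 5, 3, 1, 2, 4
Rank b: 2, 1, 5, 3, 4
d = rank(a) − rank(b): 3, 2, -4, -1, 0; Σd² = 30
ρ = 1 − 6Σd² / [n(n²−1)] = 1 − 6×30 / (5×24) = 1 − 180/120 ≈ -0.500

-0.500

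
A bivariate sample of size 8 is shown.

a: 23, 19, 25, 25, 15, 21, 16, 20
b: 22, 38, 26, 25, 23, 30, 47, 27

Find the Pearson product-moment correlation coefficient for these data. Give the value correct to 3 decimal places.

-0.480

n = 8, Σa = 164, Σb = 238, Σa² = 3462, Σb² = 7596, Σab = 4770
nΣab − ΣaΣb = 38160 − 39032 = -872
nΣa² − (Σa)² = 27696 − 26896 = 800; nΣb² − (Σb)² = 60768 − 56644 = 4124
r = -872 / √(800 × 4124) = -872 / 1816.3700 ≈ -0.480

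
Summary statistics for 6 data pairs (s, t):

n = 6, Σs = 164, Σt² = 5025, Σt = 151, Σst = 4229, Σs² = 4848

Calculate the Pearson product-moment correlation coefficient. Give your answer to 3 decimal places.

0.152

r = (nΣst − ΣsΣt) / √[(nΣs² − (Σs)²)(nΣt² − (Σt)²)]
Numerator: 6×4229 − 164×151 = 610
Denominator: √[(29088 − 26896)(30150 − 22801)] = √[2192 × 7349] = 4013.6029
r = 610 / 4013.6029 ≈ 0.152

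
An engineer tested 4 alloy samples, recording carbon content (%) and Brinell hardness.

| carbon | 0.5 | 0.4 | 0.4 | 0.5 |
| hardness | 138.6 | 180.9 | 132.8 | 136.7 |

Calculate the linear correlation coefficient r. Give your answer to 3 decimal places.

n = 4, Σx = 1.8, Σy = 589, Σx² = 0.82, Σy² = 88257.5, Σxy = 263.13
nΣxy − ΣxΣy = 1052.52 − 1060.2 = -7.68
nΣx² − (Σx)² = 3.28 − 3.24 = 0.04; nΣy² − (Σy)² = 353030 − 346921 = 6109
r = -7.68 / √(0.04 × 6109) = -7.68 / 15.6320 ≈ -0.491

-0.491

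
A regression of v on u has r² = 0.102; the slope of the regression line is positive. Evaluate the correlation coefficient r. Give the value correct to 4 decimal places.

|r| = √0.102 = 0.3194
The association is positive, so r = 0.3194.

0.3194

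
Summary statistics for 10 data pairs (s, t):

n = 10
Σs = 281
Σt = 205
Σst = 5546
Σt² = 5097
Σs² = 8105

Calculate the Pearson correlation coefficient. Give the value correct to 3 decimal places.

-0.496

r = (nΣst − ΣsΣt) / √[(nΣs² − (Σs)²)(nΣt² − (Σt)²)]
Numerator: 10×5546 − 281×205 = -2145
Denominator: √[(81050 − 78961)(50970 − 42025)] = √[2089 × 8945] = 4322.7428
r = -2145 / 4322.7428 ≈ -0.496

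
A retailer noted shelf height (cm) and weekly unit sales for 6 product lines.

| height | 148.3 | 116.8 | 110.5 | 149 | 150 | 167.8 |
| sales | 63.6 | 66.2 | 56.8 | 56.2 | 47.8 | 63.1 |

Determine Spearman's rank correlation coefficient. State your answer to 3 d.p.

Rank height: 3, 2, 1, 4, 5, 6
Rank sales: 5, 6, 3, 2, 1, 4
d = rank(height) − rank(sales): -2, -4, -2, 2, 4, 2; Σd² = 48
ρ = 1 − 6Σd² / [n(n²−1)] = 1 − 6×48 / (6×35) = 1 − 288/210 ≈ -0.371

-0.371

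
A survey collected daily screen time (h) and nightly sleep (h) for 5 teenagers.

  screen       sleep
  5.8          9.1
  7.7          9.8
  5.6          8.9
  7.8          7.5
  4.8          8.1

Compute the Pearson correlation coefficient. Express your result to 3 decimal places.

n = 5, Σx = 31.7, Σy = 43.4, Σx² = 208.17, Σy² = 379.92, Σxy = 275.46
nΣxy − ΣxΣy = 1377.3 − 1375.78 = 1.52
nΣx² − (Σx)² = 1040.85 − 1004.89 = 35.96; nΣy² − (Σy)² = 1899.6 − 1883.56 = 16.04
r = 1.52 / √(35.96 × 16.04) = 1.52 / 24.0166 ≈ 0.063

0.063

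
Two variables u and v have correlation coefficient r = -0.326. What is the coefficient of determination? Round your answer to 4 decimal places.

0.1063

r² = (-0.326)² = 0.1063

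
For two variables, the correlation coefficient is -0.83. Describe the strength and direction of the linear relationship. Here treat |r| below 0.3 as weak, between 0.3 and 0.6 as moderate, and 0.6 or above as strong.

strong negative

r = -0.83 < 0 so the relationship is negative.
|r| = 0.83, which falls in the strong range.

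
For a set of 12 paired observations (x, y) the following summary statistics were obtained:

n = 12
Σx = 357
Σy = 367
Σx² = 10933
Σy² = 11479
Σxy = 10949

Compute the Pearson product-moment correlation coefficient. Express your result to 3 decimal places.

r = (nΣxy − ΣxΣy) / √[(nΣx² − (Σx)²)(nΣy² − (Σy)²)]
Numerator: 12×10949 − 357×367 = 369
Denominator: √[(131196 − 127449)(137748 − 134689)] = √[3747 × 3059] = 3385.5683
r = 369 / 3385.5683 ≈ 0.109

0.109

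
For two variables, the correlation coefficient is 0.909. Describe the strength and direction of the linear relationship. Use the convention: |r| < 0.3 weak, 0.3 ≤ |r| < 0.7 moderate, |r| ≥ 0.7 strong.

strong positive

r = 0.909 > 0 so the relationship is positive.
|r| = 0.909, which falls in the strong range.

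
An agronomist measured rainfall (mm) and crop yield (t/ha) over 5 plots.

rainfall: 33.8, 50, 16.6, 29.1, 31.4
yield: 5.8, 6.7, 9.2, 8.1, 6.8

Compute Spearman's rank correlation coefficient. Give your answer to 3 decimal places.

-0.900

Rank rainfall: 4, 5, 1, 2, 3
Rank yield: 1, 2, 5, 4, 3
d = rank(rainfall) − rank(yield): 3, 3, -4, -2, 0; Σd² = 38
ρ = 1 − 6Σd² / [n(n²−1)] = 1 − 6×38 / (5×24) = 1 − 228/120 ≈ -0.900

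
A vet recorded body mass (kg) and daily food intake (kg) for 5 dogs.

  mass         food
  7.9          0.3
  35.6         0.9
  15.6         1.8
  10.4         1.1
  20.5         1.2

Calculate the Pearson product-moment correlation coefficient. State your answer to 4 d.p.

0.1318

n = 5, Σx = 90, Σy = 5.3, Σx² = 2101.54, Σy² = 6.79, Σxy = 98.53
nΣxy − ΣxΣy = 492.65 − 477 = 15.65
nΣx² − (Σx)² = 10507.7 − 8100 = 2407.7; nΣy² − (Σy)² = 33.95 − 28.09 = 5.86
r = 15.65 / √(2407.7 × 5.86) = 15.65 / 118.7818 ≈ 0.1318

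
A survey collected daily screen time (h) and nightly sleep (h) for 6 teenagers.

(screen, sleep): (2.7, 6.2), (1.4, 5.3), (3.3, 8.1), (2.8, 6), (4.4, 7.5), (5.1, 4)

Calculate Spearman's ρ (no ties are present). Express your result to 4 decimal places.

0.0286

Rank screen: 2, 1, 4, 3, 5, 6
Rank sleep: 4, 2, 6, 3, 5, 1
d = rank(screen) − rank(sleep): -2, -1, -2, 0, 0, 5; Σd² = 34
ρ = 1 − 6Σd² / [n(n²−1)] = 1 − 6×34 / (6×35) = 1 − 204/210 ≈ 0.0286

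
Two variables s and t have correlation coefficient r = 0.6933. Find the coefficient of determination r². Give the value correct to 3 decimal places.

0.481

r² = (0.6933)² = 0.481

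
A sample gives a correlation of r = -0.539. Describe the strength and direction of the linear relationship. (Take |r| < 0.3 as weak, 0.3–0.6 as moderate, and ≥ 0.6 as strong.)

r = -0.539 < 0 so the relationship is negative.
|r| = 0.539, which falls in the moderate range.

moderate negative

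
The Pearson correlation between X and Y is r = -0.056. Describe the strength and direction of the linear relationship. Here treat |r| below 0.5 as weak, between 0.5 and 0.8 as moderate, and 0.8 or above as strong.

weak negative

r = -0.056 < 0 so the relationship is negative.
|r| = 0.056, which falls in the weak range.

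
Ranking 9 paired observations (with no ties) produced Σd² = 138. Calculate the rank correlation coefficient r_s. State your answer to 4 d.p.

ρ = 1 − 6Σd² / [n(n²−1)] = 1 − 6×138 / (9×80)
  = 1 − 828/720 = 1 − 1.15000 ≈ -0.1500

-0.1500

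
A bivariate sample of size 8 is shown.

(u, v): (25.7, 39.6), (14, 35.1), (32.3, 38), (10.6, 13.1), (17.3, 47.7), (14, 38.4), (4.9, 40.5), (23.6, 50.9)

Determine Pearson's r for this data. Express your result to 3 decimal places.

n = 8, Σu = 142.4, Σv = 303.3, Σu² = 3088.4, Σv² = 12396.69, Σuv = 5637.88
nΣuv − ΣuΣv = 45103.04 − 43189.92 = 1913.12
nΣu² − (Σu)² = 24707.2 − 20277.76 = 4429.44; nΣv² − (Σv)² = 99173.52 − 91990.89 = 7182.63
r = 1913.12 / √(4429.44 × 7182.63) = 1913.12 / 5640.4812 ≈ 0.339

0.339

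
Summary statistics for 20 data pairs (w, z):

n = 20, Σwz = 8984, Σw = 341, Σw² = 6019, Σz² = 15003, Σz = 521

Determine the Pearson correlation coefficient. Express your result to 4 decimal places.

r = (nΣwz − ΣwΣz) / √[(nΣw² − (Σw)²)(nΣz² − (Σz)²)]
Numerator: 20×8984 − 341×521 = 2019
Denominator: √[(120380 − 116281)(300060 − 271441)] = √[4099 × 28619] = 10830.9409
r = 2019 / 10830.9409 ≈ 0.1864

0.1864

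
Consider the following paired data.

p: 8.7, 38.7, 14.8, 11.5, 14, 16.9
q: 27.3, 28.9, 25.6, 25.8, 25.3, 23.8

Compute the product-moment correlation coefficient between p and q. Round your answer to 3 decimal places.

0.590

n = 6, Σp = 104.6, Σq = 156.7, Σp² = 2406.28, Σq² = 4108.03, Σpq = 2787.94
nΣpq − ΣpΣq = 16727.64 − 16390.82 = 336.82
nΣp² − (Σp)² = 14437.68 − 10941.16 = 3496.52; nΣq² − (Σq)² = 24648.18 − 24554.89 = 93.29
r = 336.82 / √(3496.52 × 93.29) = 336.82 / 571.1308 ≈ 0.590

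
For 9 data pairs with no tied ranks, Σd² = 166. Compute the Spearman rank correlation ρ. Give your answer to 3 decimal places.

-0.383

ρ = 1 − 6Σd² / [n(n²−1)] = 1 − 6×166 / (9×80)
  = 1 − 996/720 = 1 − 1.3833 ≈ -0.383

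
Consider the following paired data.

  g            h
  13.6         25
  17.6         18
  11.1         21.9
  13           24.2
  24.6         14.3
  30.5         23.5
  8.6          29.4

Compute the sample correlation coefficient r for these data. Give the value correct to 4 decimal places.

n = 7, Σg = 119, Σh = 156.3, Σg² = 2396.3, Σh² = 3635.35, Σgh = 2535.86
nΣgh − ΣgΣh = 17751.02 − 18599.7 = -848.68
nΣg² − (Σg)² = 16774.1 − 14161 = 2613.1; nΣh² − (Σh)² = 25447.45 − 24429.69 = 1017.76
r = -848.68 / √(2613.1 × 1017.76) = -848.68 / 1630.8000 ≈ -0.5204

-0.5204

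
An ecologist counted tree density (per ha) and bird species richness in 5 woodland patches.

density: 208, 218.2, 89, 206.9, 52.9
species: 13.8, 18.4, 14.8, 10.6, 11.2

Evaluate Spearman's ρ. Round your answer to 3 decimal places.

0.500

Rank density: 4, 5, 2, 3, 1
Rank species: 3, 5, 4, 1, 2
d = rank(density) − rank(species): 1, 0, -2, 2, -1; Σd² = 10
ρ = 1 − 6Σd² / [n(n²−1)] = 1 − 6×10 / (5×24) = 1 − 60/120 ≈ 0.500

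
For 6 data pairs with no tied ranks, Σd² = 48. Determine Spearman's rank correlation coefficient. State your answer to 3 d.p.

-0.371

ρ = 1 − 6Σd² / [n(n²−1)] = 1 − 6×48 / (6×35)
  = 1 − 288/210 = 1 − 1.3714 ≈ -0.371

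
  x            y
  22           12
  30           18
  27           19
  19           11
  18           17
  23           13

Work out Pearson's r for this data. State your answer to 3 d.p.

n = 6, Σx = 139, Σy = 90, Σx² = 3327, Σy² = 1408, Σxy = 2131
nΣxy − ΣxΣy = 12786 − 12510 = 276
nΣx² − (Σx)² = 19962 − 19321 = 641; nΣy² − (Σy)² = 8448 − 8100 = 348
r = 276 / √(641 × 348) = 276 / 472.3008 ≈ 0.584

0.584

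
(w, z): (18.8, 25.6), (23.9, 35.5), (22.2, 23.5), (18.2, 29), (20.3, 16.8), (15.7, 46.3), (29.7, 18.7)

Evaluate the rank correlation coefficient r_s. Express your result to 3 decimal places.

Rank w: 3, 6, 5, 2, 4, 1, 7
Rank z: 4, 6, 3, 5, 1, 7, 2
d = rank(w) − rank(z): -1, 0, 2, -3, 3, -6, 5; Σd² = 84
ρ = 1 − 6Σd² / [n(n²−1)] = 1 − 6×84 / (7×48) = 1 − 504/336 ≈ -0.500

-0.500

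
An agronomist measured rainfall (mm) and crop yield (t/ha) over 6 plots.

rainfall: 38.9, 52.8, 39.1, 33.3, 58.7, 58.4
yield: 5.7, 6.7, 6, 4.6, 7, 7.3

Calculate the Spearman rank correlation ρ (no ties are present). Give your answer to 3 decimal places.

Rank rainfall: 2, 4, 3, 1, 6, 5
Rank yield: 2, 4, 3, 1, 5, 6
d = rank(rainfall) − rank(yield): 0, 0, 0, 0, 1, -1; Σd² = 2
ρ = 1 − 6Σd² / [n(n²−1)] = 1 − 6×2 / (6×35) = 1 − 12/210 ≈ 0.943

0.943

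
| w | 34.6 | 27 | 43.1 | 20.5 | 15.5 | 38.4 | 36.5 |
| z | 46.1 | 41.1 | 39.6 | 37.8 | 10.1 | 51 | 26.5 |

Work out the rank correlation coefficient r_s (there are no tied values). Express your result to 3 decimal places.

0.500

Rank w: 4, 3, 7, 2, 1, 6, 5
Rank z: 6, 5, 4, 3, 1, 7, 2
d = rank(w) − rank(z): -2, -2, 3, -1, 0, -1, 3; Σd² = 28
ρ = 1 − 6Σd² / [n(n²−1)] = 1 − 6×28 / (7×48) = 1 − 168/336 ≈ 0.500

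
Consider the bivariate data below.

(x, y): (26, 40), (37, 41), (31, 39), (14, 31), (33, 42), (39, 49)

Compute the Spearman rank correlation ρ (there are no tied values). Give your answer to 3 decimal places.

Rank x: 2, 5, 3, 1, 4, 6
Rank y: 3, 4, 2, 1, 5, 6
d = rank(x) − rank(y): -1, 1, 1, 0, -1, 0; Σd² = 4
ρ = 1 − 6Σd² / [n(n²−1)] = 1 − 6×4 / (6×35) = 1 − 24/210 ≈ 0.886

0.886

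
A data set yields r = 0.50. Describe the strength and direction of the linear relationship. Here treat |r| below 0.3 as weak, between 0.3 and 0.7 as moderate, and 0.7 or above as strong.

moderate positive

r = 0.50 > 0 so the relationship is positive.
|r| = 0.50, which falls in the moderate range.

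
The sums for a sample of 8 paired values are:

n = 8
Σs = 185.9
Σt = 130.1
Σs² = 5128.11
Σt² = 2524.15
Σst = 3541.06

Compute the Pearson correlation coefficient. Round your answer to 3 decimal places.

r = (nΣst − ΣsΣt) / √[(nΣs² − (Σs)²)(nΣt² − (Σt)²)]
Numerator: 8×3541.06 − 185.9×130.1 = 4142.89
Denominator: √[(41024.88 − 34558.81)(20193.2 − 16926.01)] = √[6466.07 × 3267.19] = 4596.2897
r = 4142.89 / 4596.2897 ≈ 0.901

0.901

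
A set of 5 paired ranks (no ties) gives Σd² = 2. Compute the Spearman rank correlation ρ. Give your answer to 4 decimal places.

ρ = 1 − 6Σd² / [n(n²−1)] = 1 − 6×2 / (5×24)
  = 1 − 12/120 = 1 − 0.10000 ≈ 0.9000

0.9000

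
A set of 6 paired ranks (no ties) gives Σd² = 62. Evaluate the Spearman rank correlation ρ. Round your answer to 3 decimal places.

-0.771

ρ = 1 − 6Σd² / [n(n²−1)] = 1 − 6×62 / (6×35)
  = 1 − 372/210 = 1 − 1.7714 ≈ -0.771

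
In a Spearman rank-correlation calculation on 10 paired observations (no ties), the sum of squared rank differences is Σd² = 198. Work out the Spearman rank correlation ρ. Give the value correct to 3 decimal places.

ρ = 1 − 6Σd² / [n(n²−1)] = 1 − 6×198 / (10×99)
  = 1 − 1188/990 = 1 − 1.2000 ≈ -0.200

-0.200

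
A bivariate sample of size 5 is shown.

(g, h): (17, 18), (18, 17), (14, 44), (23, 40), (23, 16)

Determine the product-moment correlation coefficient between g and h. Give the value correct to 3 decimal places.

-0.226

n = 5, Σg = 95, Σh = 135, Σg² = 1867, Σh² = 4405, Σgh = 2516
nΣgh − ΣgΣh = 12580 − 12825 = -245
nΣg² − (Σg)² = 9335 − 9025 = 310; nΣh² − (Σh)² = 22025 − 18225 = 3800
r = -245 / √(310 × 3800) = -245 / 1085.3571 ≈ -0.226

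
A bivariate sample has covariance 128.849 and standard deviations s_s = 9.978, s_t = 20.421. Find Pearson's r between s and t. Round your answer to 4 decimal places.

0.6324

r = Cov(s,t) / (s_s · s_t) = 128.849 / (9.978 × 20.421)
  = 128.849 / 203.7607 ≈ 0.6324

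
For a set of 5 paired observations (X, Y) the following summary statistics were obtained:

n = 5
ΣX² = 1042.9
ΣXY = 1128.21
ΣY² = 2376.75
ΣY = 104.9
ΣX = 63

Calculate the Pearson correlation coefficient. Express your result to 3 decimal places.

r = (nΣXY − ΣXΣY) / √[(nΣX² − (ΣX)²)(nΣY² − (ΣY)²)]
Numerator: 5×1128.21 − 63×104.9 = -967.65
Denominator: √[(5214.5 − 3969)(11883.75 − 11004.01)] = √[1245.5 × 879.74] = 1046.7646
r = -967.65 / 1046.7646 ≈ -0.924

-0.924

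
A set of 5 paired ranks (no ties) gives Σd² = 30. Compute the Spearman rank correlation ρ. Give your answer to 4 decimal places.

ρ = 1 − 6Σd² / [n(n²−1)] = 1 − 6×30 / (5×24)
  = 1 − 180/120 = 1 − 1.50000 ≈ -0.5000

-0.5000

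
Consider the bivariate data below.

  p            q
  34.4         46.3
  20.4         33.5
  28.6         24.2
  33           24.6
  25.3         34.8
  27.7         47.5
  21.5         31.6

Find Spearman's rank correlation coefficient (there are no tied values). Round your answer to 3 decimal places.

0.000

Rank p: 7, 1, 5, 6, 3, 4, 2
Rank q: 6, 4, 1, 2, 5, 7, 3
d = rank(p) − rank(q): 1, -3, 4, 4, -2, -3, -1; Σd² = 56
ρ = 1 − 6Σd² / [n(n²−1)] = 1 − 6×56 / (7×48) = 1 − 336/336 ≈ 0.000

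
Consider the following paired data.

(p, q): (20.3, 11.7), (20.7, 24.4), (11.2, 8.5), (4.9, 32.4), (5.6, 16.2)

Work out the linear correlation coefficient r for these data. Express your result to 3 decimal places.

n = 5, Σp = 62.7, Σq = 93.2, Σp² = 1021.39, Σq² = 2116.7, Σpq = 1087.27
nΣpq − ΣpΣq = 5436.35 − 5843.64 = -407.29
nΣp² − (Σp)² = 5106.95 − 3931.29 = 1175.66; nΣq² − (Σq)² = 10583.5 − 8686.24 = 1897.26
r = -407.29 / √(1175.66 × 1897.26) = -407.29 / 1493.4968 ≈ -0.273

-0.273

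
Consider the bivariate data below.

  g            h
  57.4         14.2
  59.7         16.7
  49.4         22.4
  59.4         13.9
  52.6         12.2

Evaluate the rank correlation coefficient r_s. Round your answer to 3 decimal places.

-0.100

Rank g: 3, 5, 1, 4, 2
Rank h: 3, 4, 5, 2, 1
d = rank(g) − rank(h): 0, 1, -4, 2, 1; Σd² = 22
ρ = 1 − 6Σd² / [n(n²−1)] = 1 − 6×22 / (5×24) = 1 − 132/120 ≈ -0.100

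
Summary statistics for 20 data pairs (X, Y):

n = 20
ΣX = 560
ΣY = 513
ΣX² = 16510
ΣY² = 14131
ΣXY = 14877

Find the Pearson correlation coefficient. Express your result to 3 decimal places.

0.571

r = (nΣXY − ΣXΣY) / √[(nΣX² − (ΣX)²)(nΣY² − (ΣY)²)]
Numerator: 20×14877 − 560×513 = 10260
Denominator: √[(330200 − 313600)(282620 − 263169)] = √[16600 × 19451] = 17969.0456
r = 10260 / 17969.0456 ≈ 0.571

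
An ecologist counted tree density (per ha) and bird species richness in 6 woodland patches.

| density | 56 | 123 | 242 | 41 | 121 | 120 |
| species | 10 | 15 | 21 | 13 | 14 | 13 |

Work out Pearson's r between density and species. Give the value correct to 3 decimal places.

0.920

n = 6, Σx = 703, Σy = 86, Σx² = 107551, Σy² = 1300, Σxy = 11274
nΣxy − ΣxΣy = 67644 − 60458 = 7186
nΣx² − (Σx)² = 645306 − 494209 = 151097; nΣy² − (Σy)² = 7800 − 7396 = 404
r = 7186 / √(151097 × 404) = 7186 / 7813.0140 ≈ 0.920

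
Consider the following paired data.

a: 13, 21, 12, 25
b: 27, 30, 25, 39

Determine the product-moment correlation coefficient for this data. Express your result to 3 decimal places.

0.927

n = 4, Σa = 71, Σb = 121, Σa² = 1379, Σb² = 3775, Σab = 2256
nΣab − ΣaΣb = 9024 − 8591 = 433
nΣa² − (Σa)² = 5516 − 5041 = 475; nΣb² − (Σb)² = 15100 − 14641 = 459
r = 433 / √(475 × 459) = 433 / 466.9315 ≈ 0.927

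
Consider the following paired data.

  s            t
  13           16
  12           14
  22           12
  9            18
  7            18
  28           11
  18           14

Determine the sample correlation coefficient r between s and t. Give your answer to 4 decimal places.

-0.9354

n = 7, Σs = 109, Σt = 103, Σs² = 2035, Σt² = 1561, Σst = 1488
nΣst − ΣsΣt = 10416 − 11227 = -811
nΣs² − (Σs)² = 14245 − 11881 = 2364; nΣt² − (Σt)² = 10927 − 10609 = 318
r = -811 / √(2364 × 318) = -811 / 867.0363 ≈ -0.9354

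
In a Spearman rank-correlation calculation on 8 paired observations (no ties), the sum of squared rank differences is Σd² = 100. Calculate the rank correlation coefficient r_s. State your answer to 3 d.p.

-0.190

ρ = 1 − 6Σd² / [n(n²−1)] = 1 − 6×100 / (8×63)
  = 1 − 600/504 = 1 − 1.1905 ≈ -0.190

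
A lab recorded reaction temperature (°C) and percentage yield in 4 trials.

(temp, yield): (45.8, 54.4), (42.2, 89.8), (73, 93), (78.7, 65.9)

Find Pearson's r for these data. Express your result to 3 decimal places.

n = 4, Σx = 239.7, Σy = 303.1, Σx² = 15401.17, Σy² = 24015.21, Σxy = 18256.41
nΣxy − ΣxΣy = 73025.64 − 72653.07 = 372.57
nΣx² − (Σx)² = 61604.68 − 57456.09 = 4148.59; nΣy² − (Σy)² = 96060.84 − 91869.61 = 4191.23
r = 372.57 / √(4148.59 × 4191.23) = 372.57 / 4169.8555 ≈ 0.089

0.089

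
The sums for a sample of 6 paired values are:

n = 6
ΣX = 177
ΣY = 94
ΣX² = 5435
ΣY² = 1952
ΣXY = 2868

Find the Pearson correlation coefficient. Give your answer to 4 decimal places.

r = (nΣXY − ΣXΣY) / √[(nΣX² − (ΣX)²)(nΣY² − (ΣY)²)]
Numerator: 6×2868 − 177×94 = 570
Denominator: √[(32610 − 31329)(11712 − 8836)] = √[1281 × 2876] = 1919.4155
r = 570 / 1919.4155 ≈ 0.2970

0.2970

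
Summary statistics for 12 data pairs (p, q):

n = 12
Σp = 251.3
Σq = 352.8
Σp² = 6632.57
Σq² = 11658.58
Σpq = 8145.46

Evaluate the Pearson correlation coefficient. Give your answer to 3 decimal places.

r = (nΣpq − ΣpΣq) / √[(nΣp² − (Σp)²)(nΣq² − (Σq)²)]
Numerator: 12×8145.46 − 251.3×352.8 = 9086.88
Denominator: √[(79590.84 − 63151.69)(139902.96 − 124467.84)] = √[16439.15 × 15435.12] = 15929.2264
r = 9086.88 / 15929.2264 ≈ 0.570

0.570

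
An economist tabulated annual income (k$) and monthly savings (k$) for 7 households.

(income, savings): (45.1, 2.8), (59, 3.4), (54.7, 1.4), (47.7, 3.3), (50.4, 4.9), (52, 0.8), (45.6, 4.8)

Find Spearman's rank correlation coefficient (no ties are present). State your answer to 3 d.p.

-0.179

Rank income: 1, 7, 6, 3, 4, 5, 2
Rank savings: 3, 5, 2, 4, 7, 1, 6
d = rank(income) − rank(savings): -2, 2, 4, -1, -3, 4, -4; Σd² = 66
ρ = 1 − 6Σd² / [n(n²−1)] = 1 − 6×66 / (7×48) = 1 − 396/336 ≈ -0.179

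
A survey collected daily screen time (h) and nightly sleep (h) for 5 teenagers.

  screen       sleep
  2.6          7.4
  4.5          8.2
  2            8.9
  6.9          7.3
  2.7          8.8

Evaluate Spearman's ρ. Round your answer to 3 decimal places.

Rank screen: 2, 4, 1, 5, 3
Rank sleep: 2, 3, 5, 1, 4
d = rank(screen) − rank(sleep): 0, 1, -4, 4, -1; Σd² = 34
ρ = 1 − 6Σd² / [n(n²−1)] = 1 − 6×34 / (5×24) = 1 − 204/120 ≈ -0.700

-0.700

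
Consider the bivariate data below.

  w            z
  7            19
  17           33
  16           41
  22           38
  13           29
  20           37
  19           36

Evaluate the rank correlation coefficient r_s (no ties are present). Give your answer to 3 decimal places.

Rank w: 1, 4, 3, 7, 2, 6, 5
Rank z: 1, 3, 7, 6, 2, 5, 4
d = rank(w) − rank(z): 0, 1, -4, 1, 0, 1, 1; Σd² = 20
ρ = 1 − 6Σd² / [n(n²−1)] = 1 − 6×20 / (7×48) = 1 − 120/336 ≈ 0.643

0.643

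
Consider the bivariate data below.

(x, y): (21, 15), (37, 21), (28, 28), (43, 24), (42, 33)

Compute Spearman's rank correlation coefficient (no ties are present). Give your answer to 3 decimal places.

Rank x: 1, 3, 2, 5, 4
Rank y: 1, 2, 4, 3, 5
d = rank(x) − rank(y): 0, 1, -2, 2, -1; Σd² = 10
ρ = 1 − 6Σd² / [n(n²−1)] = 1 − 6×10 / (5×24) = 1 − 60/120 ≈ 0.500

0.500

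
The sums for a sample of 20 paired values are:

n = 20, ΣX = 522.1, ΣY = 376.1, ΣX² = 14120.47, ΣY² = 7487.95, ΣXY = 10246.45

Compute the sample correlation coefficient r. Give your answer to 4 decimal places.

0.9485

r = (nΣXY − ΣXΣY) / √[(nΣX² − (ΣX)²)(nΣY² − (ΣY)²)]
Numerator: 20×10246.45 − 522.1×376.1 = 8567.19
Denominator: √[(282409.4 − 272588.41)(149759 − 141451.21)] = √[9820.99 × 8307.79] = 9032.7583
r = 8567.19 / 9032.7583 ≈ 0.9485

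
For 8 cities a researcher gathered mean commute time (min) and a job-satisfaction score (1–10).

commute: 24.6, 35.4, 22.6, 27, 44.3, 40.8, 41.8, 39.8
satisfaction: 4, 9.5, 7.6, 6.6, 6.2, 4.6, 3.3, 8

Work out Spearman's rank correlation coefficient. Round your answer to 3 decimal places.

-0.310

Rank commute: 2, 4, 1, 3, 8, 6, 7, 5
Rank satisfaction: 2, 8, 6, 5, 4, 3, 1, 7
d = rank(commute) − rank(satisfaction): 0, -4, -5, -2, 4, 3, 6, -2; Σd² = 110
ρ = 1 − 6Σd² / [n(n²−1)] = 1 − 6×110 / (8×63) = 1 − 660/504 ≈ -0.310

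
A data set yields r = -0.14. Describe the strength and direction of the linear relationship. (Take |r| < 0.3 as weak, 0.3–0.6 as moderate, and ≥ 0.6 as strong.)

weak negative

r = -0.14 < 0 so the relationship is negative.
|r| = 0.14, which falls in the weak range.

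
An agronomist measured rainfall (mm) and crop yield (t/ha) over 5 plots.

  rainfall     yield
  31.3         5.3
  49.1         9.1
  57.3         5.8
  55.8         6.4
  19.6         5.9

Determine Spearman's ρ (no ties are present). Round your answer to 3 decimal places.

Rank rainfall: 2, 3, 5, 4, 1
Rank yield: 1, 5, 2, 4, 3
d = rank(rainfall) − rank(yield): 1, -2, 3, 0, -2; Σd² = 18
ρ = 1 − 6Σd² / [n(n²−1)] = 1 − 6×18 / (5×24) = 1 − 108/120 ≈ 0.100

0.100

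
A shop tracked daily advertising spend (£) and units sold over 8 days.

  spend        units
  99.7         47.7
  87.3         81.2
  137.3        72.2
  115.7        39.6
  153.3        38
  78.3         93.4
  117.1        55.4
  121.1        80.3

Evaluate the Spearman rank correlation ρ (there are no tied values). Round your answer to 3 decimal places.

-0.571

Rank spend: 3, 2, 7, 4, 8, 1, 5, 6
Rank units: 3, 7, 5, 2, 1, 8, 4, 6
d = rank(spend) − rank(units): 0, -5, 2, 2, 7, -7, 1, 0; Σd² = 132
ρ = 1 − 6Σd² / [n(n²−1)] = 1 − 6×132 / (8×63) = 1 − 792/504 ≈ -0.571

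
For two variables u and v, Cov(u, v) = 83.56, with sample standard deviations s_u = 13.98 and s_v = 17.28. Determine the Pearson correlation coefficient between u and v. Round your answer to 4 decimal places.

0.3459

r = Cov(u,v) / (s_u · s_v) = 83.56 / (13.98 × 17.28)
  = 83.56 / 241.5744 ≈ 0.3459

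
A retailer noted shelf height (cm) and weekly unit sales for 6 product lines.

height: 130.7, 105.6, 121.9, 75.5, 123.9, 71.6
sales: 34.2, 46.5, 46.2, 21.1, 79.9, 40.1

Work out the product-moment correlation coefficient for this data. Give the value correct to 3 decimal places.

0.504

n = 6, Σx = 629.2, Σy = 268, Σx² = 69271.48, Σy² = 13903.56, Σxy = 29375.94
nΣxy − ΣxΣy = 176255.64 − 168625.6 = 7630.04
nΣx² − (Σx)² = 415628.88 − 395892.64 = 19736.24; nΣy² − (Σy)² = 83421.36 − 71824 = 11597.36
r = 7630.04 / √(19736.24 × 11597.36) = 7630.04 / 15129.0542 ≈ 0.504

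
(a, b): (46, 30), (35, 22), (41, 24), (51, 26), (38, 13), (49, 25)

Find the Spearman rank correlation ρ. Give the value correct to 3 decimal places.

0.771

Rank a: 4, 1, 3, 6, 2, 5
Rank b: 6, 2, 3, 5, 1, 4
d = rank(a) − rank(b): -2, -1, 0, 1, 1, 1; Σd² = 8
ρ = 1 − 6Σd² / [n(n²−1)] = 1 − 6×8 / (6×35) = 1 − 48/210 ≈ 0.771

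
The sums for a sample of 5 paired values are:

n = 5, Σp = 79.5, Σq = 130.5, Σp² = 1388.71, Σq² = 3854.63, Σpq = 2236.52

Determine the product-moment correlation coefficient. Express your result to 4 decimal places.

0.6832

r = (nΣpq − ΣpΣq) / √[(nΣp² − (Σp)²)(nΣq² − (Σq)²)]
Numerator: 5×2236.52 − 79.5×130.5 = 807.85
Denominator: √[(6943.55 − 6320.25)(19273.15 − 17030.25)] = √[623.3 × 2242.9] = 1182.3703
r = 807.85 / 1182.3703 ≈ 0.6832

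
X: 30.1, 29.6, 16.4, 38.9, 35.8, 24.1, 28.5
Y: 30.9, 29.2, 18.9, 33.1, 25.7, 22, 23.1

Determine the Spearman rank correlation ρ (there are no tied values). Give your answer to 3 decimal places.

0.893

Rank X: 5, 4, 1, 7, 6, 2, 3
Rank Y: 6, 5, 1, 7, 4, 2, 3
d = rank(X) − rank(Y): -1, -1, 0, 0, 2, 0, 0; Σd² = 6
ρ = 1 − 6Σd² / [n(n²−1)] = 1 − 6×6 / (7×48) = 1 − 36/336 ≈ 0.893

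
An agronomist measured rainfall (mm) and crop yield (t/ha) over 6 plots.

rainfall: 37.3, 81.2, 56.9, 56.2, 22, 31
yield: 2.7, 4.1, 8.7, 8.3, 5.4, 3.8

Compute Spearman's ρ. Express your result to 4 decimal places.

Rank rainfall: 3, 6, 5, 4, 1, 2
Rank yield: 1, 3, 6, 5, 4, 2
d = rank(rainfall) − rank(yield): 2, 3, -1, -1, -3, 0; Σd² = 24
ρ = 1 − 6Σd² / [n(n²−1)] = 1 − 6×24 / (6×35) = 1 − 144/210 ≈ 0.3143

0.3143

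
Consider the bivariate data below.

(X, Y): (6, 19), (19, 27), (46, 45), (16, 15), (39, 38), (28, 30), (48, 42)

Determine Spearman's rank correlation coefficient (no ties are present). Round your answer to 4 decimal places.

0.9286

Rank X: 1, 3, 6, 2, 5, 4, 7
Rank Y: 2, 3, 7, 1, 5, 4, 6
d = rank(X) − rank(Y): -1, 0, -1, 1, 0, 0, 1; Σd² = 4
ρ = 1 − 6Σd² / [n(n²−1)] = 1 − 6×4 / (7×48) = 1 − 24/336 ≈ 0.9286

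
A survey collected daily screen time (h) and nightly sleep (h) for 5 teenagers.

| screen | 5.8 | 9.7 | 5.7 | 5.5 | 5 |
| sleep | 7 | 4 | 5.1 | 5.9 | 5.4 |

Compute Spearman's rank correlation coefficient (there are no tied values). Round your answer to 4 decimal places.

-0.3000

Rank screen: 4, 5, 3, 2, 1
Rank sleep: 5, 1, 2, 4, 3
d = rank(screen) − rank(sleep): -1, 4, 1, -2, -2; Σd² = 26
ρ = 1 − 6Σd² / [n(n²−1)] = 1 − 6×26 / (5×24) = 1 − 156/120 ≈ -0.3000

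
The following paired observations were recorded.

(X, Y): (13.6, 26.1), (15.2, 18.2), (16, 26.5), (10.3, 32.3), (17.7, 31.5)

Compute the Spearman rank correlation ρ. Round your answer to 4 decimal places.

-0.1000

Rank X: 2, 3, 4, 1, 5
Rank Y: 2, 1, 3, 5, 4
d = rank(X) − rank(Y): 0, 2, 1, -4, 1; Σd² = 22
ρ = 1 − 6Σd² / [n(n²−1)] = 1 − 6×22 / (5×24) = 1 − 132/120 ≈ -0.1000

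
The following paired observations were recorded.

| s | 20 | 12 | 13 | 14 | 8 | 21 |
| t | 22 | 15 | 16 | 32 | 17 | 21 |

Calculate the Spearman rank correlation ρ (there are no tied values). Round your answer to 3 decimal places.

Rank s: 5, 2, 3, 4, 1, 6
Rank t: 5, 1, 2, 6, 3, 4
d = rank(s) − rank(t): 0, 1, 1, -2, -2, 2; Σd² = 14
ρ = 1 − 6Σd² / [n(n²−1)] = 1 − 6×14 / (6×35) = 1 − 84/210 ≈ 0.600

0.600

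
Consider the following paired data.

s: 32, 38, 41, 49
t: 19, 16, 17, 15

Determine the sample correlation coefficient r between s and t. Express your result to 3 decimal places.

n = 4, Σs = 160, Σt = 67, Σs² = 6550, Σt² = 1131, Σst = 2648
nΣst − ΣsΣt = 10592 − 10720 = -128
nΣs² − (Σs)² = 26200 − 25600 = 600; nΣt² − (Σt)² = 4524 − 4489 = 35
r = -128 / √(600 × 35) = -128 / 144.9138 ≈ -0.883

-0.883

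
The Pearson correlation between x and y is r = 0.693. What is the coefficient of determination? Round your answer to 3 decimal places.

0.480

r² = (0.693)² = 0.480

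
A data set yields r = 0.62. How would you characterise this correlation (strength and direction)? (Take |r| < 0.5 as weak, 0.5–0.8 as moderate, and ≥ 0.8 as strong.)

moderate positive

r = 0.62 > 0 so the relationship is positive.
|r| = 0.62, which falls in the moderate range.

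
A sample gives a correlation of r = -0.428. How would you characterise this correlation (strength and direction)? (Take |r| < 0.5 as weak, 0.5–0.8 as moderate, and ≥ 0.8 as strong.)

weak negative

r = -0.428 < 0 so the relationship is negative.
|r| = 0.428, which falls in the weak range.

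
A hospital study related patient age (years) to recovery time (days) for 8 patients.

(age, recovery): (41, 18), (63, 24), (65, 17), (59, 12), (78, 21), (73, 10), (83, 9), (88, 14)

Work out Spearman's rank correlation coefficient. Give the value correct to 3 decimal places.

-0.357

Rank age: 1, 3, 4, 2, 6, 5, 7, 8
Rank recovery: 6, 8, 5, 3, 7, 2, 1, 4
d = rank(age) − rank(recovery): -5, -5, -1, -1, -1, 3, 6, 4; Σd² = 114
ρ = 1 − 6Σd² / [n(n²−1)] = 1 − 6×114 / (8×63) = 1 − 684/504 ≈ -0.357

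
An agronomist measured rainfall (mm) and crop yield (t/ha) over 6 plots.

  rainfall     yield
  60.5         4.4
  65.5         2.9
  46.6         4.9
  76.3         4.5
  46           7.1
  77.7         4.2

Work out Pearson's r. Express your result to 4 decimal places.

-0.6108

n = 6, Σx = 372.6, Σy = 28, Σx² = 24097.04, Σy² = 140.08, Σxy = 1680.78
nΣxy − ΣxΣy = 10084.68 − 10432.8 = -348.12
nΣx² − (Σx)² = 144582.24 − 138830.76 = 5751.48; nΣy² − (Σy)² = 840.48 − 784 = 56.48
r = -348.12 / √(5751.48 × 56.48) = -348.12 / 569.9505 ≈ -0.6108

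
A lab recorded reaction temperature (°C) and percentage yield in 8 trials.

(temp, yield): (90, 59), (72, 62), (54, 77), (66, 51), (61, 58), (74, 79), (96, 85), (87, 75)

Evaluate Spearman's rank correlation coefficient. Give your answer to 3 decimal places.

0.405

Rank temp: 7, 4, 1, 3, 2, 5, 8, 6
Rank yield: 3, 4, 6, 1, 2, 7, 8, 5
d = rank(temp) − rank(yield): 4, 0, -5, 2, 0, -2, 0, 1; Σd² = 50
ρ = 1 − 6Σd² / [n(n²−1)] = 1 − 6×50 / (8×63) = 1 − 300/504 ≈ 0.405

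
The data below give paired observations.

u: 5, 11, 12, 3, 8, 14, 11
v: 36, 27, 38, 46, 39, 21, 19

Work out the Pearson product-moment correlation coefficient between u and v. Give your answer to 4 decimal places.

-0.7486

n = 7, Σu = 64, Σv = 226, Σu² = 680, Σv² = 7908, Σuv = 1886
nΣuv − ΣuΣv = 13202 − 14464 = -1262
nΣu² − (Σu)² = 4760 − 4096 = 664; nΣv² − (Σv)² = 55356 − 51076 = 4280
r = -1262 / √(664 × 4280) = -1262 / 1685.7995 ≈ -0.7486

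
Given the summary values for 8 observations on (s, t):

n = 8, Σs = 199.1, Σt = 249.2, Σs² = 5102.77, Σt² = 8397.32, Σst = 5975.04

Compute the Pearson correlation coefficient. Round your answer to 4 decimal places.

r = (nΣst − ΣsΣt) / √[(nΣs² − (Σs)²)(nΣt² − (Σt)²)]
Numerator: 8×5975.04 − 199.1×249.2 = -1815.4
Denominator: √[(40822.16 − 39640.81)(67178.56 − 62100.64)] = √[1181.35 × 5077.92] = 2449.2449
r = -1815.4 / 2449.2449 ≈ -0.7412

-0.7412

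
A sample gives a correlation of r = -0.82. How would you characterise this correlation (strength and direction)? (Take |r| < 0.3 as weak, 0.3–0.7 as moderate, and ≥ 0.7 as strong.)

r = -0.82 < 0 so the relationship is negative.
|r| = 0.82, which falls in the strong range.

strong negative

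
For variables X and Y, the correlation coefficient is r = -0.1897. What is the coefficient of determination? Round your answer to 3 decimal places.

r² = (-0.1897)² = 0.036

0.036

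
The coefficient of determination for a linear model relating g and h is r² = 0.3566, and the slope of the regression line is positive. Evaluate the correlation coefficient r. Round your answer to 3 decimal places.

|r| = √0.3566 = 0.597
The association is positive, so r = 0.597.

0.597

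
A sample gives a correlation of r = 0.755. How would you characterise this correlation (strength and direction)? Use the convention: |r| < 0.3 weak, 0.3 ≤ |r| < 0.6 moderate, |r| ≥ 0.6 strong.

r = 0.755 > 0 so the relationship is positive.
|r| = 0.755, which falls in the strong range.

strong positive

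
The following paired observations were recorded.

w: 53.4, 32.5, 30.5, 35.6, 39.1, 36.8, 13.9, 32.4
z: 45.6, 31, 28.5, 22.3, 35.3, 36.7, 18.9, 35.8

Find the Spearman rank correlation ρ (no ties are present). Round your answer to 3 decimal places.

0.714

Rank w: 8, 4, 2, 5, 7, 6, 1, 3
Rank z: 8, 4, 3, 2, 5, 7, 1, 6
d = rank(w) − rank(z): 0, 0, -1, 3, 2, -1, 0, -3; Σd² = 24
ρ = 1 − 6Σd² / [n(n²−1)] = 1 − 6×24 / (8×63) = 1 − 144/504 ≈ 0.714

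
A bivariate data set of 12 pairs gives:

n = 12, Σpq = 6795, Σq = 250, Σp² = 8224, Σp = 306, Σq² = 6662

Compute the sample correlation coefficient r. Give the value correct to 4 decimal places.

0.5369

r = (nΣpq − ΣpΣq) / √[(nΣp² − (Σp)²)(nΣq² − (Σq)²)]
Numerator: 12×6795 − 306×250 = 5040
Denominator: √[(98688 − 93636)(79944 − 62500)] = √[5052 × 17444] = 9387.6029
r = 5040 / 9387.6029 ≈ 0.5369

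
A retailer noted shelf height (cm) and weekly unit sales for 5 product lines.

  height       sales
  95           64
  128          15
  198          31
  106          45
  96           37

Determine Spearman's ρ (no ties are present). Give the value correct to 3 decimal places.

Rank height: 1, 4, 5, 3, 2
Rank sales: 5, 1, 2, 4, 3
d = rank(height) − rank(sales): -4, 3, 3, -1, -1; Σd² = 36
ρ = 1 − 6Σd² / [n(n²−1)] = 1 − 6×36 / (5×24) = 1 − 216/120 ≈ -0.800

-0.800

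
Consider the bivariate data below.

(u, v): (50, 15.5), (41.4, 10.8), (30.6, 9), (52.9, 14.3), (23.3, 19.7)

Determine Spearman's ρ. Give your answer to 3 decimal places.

Rank u: 4, 3, 2, 5, 1
Rank v: 4, 2, 1, 3, 5
d = rank(u) − rank(v): 0, 1, 1, 2, -4; Σd² = 22
ρ = 1 − 6Σd² / [n(n²−1)] = 1 − 6×22 / (5×24) = 1 − 132/120 ≈ -0.100

-0.100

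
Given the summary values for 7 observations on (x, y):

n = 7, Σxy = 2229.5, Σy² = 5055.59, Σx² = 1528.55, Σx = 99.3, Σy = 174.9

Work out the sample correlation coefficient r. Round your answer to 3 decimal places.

-0.877

r = (nΣxy − ΣxΣy) / √[(nΣx² − (Σx)²)(nΣy² − (Σy)²)]
Numerator: 7×2229.5 − 99.3×174.9 = -1761.07
Denominator: √[(10699.85 − 9860.49)(35389.13 − 30590.01)] = √[839.36 × 4799.12] = 2007.0350
r = -1761.07 / 2007.0350 ≈ -0.877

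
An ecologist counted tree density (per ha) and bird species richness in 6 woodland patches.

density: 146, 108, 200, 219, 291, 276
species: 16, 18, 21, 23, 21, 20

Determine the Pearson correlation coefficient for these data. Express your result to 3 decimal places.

0.625

n = 6, Σx = 1240, Σy = 119, Σx² = 281798, Σy² = 2391, Σxy = 25148
nΣxy − ΣxΣy = 150888 − 147560 = 3328
nΣx² − (Σx)² = 1690788 − 1537600 = 153188; nΣy² − (Σy)² = 14346 − 14161 = 185
r = 3328 / √(153188 × 185) = 3328 / 5323.5120 ≈ 0.625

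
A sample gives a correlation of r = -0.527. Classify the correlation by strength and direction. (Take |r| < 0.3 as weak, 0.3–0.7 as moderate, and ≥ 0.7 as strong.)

r = -0.527 < 0 so the relationship is negative.
|r| = 0.527, which falls in the moderate range.

moderate negative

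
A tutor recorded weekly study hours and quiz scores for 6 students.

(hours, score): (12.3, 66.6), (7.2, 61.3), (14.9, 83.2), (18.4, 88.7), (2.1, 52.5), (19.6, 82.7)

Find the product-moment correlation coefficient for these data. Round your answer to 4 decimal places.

0.9503

n = 6, Σx = 74.5, Σy = 435, Σx² = 1152.27, Σy² = 32578.72, Σxy = 5863.47
nΣxy − ΣxΣy = 35180.82 − 32407.5 = 2773.32
nΣx² − (Σx)² = 6913.62 − 5550.25 = 1363.37; nΣy² − (Σy)² = 195472.32 − 189225 = 6247.32
r = 2773.32 / √(1363.37 × 6247.32) = 2773.32 / 2918.4600 ≈ 0.9503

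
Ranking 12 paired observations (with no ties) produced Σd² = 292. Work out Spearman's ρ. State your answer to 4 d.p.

-0.0210

ρ = 1 − 6Σd² / [n(n²−1)] = 1 − 6×292 / (12×143)
  = 1 − 1752/1716 = 1 − 1.02098 ≈ -0.0210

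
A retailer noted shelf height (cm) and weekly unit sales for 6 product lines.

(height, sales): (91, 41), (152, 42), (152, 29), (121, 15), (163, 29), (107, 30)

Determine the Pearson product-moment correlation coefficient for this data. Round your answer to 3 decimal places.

-0.064

n = 6, Σx = 786, Σy = 186, Σx² = 107148, Σy² = 6252, Σxy = 24275
nΣxy − ΣxΣy = 145650 − 146196 = -546
nΣx² − (Σx)² = 642888 − 617796 = 25092; nΣy² − (Σy)² = 37512 − 34596 = 2916
r = -546 / √(25092 × 2916) = -546 / 8553.8455 ≈ -0.064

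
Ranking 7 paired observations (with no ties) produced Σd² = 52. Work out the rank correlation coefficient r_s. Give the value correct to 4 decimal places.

0.0714

ρ = 1 − 6Σd² / [n(n²−1)] = 1 − 6×52 / (7×48)
  = 1 − 312/336 = 1 − 0.92857 ≈ 0.0714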